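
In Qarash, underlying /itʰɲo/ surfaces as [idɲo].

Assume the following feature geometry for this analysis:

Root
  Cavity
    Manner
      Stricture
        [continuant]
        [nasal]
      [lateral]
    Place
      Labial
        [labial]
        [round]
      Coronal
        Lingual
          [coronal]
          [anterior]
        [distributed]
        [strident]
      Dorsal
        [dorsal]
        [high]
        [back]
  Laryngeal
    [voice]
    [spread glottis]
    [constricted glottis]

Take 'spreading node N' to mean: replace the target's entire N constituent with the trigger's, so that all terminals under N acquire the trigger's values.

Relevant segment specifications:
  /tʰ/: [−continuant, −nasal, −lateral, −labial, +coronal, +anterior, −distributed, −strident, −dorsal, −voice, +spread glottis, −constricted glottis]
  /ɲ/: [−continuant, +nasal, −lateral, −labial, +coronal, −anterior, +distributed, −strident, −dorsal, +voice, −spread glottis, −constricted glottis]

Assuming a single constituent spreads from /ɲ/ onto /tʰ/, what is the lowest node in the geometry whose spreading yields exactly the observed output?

Laryngeal

Comparing /tʰ/ with its surface form [d], the features that change are [voice], [spread glottis].
In this geometry the lowest node dominating all of them is Laryngeal: every daughter of Laryngeal dominates only a proper subset, so no lower node suffices.
If Laryngeal spreads, every terminal under it takes /ɲ/'s value, producing [d] as observed.
Had Root spread, [distributed], [nasal] would have taken /ɲ/'s values; they stay as in /tʰ/, confirming the spreading constituent is exactly Laryngeal.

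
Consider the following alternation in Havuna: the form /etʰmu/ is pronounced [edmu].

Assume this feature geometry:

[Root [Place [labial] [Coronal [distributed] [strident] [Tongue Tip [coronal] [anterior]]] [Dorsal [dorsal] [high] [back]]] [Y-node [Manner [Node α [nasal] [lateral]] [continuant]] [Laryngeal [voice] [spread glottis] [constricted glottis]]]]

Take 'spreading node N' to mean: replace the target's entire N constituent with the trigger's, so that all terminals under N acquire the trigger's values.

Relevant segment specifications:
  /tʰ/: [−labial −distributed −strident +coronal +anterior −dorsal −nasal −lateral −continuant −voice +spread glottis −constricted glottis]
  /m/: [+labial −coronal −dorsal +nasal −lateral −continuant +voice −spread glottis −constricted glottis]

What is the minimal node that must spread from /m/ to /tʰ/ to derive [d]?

Feature comparison: [voice], [spread glottis] differ between /tʰ/ and [d]; the remaining terminals match.
The smallest constituent containing every changed terminal is Laryngeal — each of its daughters lacks at least one of the affected features.
If Laryngeal spreads, every terminal under it takes /m/'s value, producing [d] as observed.
[nasal] — on which /m/ differs from /tʰ/ — is unchanged, so neither Y-node nor anything higher can have spread; the constituent is no larger than Laryngeal.

Laryngeal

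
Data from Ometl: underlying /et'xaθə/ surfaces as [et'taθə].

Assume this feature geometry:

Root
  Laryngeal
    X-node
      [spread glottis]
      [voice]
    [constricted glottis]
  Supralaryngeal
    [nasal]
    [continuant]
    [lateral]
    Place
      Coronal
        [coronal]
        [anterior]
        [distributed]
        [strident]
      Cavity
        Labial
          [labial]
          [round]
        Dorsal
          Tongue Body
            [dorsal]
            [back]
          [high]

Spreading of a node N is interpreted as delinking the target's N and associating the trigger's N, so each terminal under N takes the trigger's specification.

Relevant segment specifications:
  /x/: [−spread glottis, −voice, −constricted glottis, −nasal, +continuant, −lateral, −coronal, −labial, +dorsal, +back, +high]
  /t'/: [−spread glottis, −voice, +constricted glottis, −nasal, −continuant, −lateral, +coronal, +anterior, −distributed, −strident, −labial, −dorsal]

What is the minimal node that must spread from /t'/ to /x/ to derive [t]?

Feature comparison: [continuant], [coronal], [anterior], [distributed], [strident], [dorsal], [high], [back] differ between /x/ and [t]; the remaining terminals match.
These terminals are all dominated by Supralaryngeal, and no proper subconstituent of Supralaryngeal covers them all; Supralaryngeal is their lowest common ancestor.
If Supralaryngeal spreads, every terminal under it takes /t'/'s value, producing [t] as observed.
[constricted glottis] — on which /t'/ differs from /x/ — is unchanged, so Root cannot have spread; the constituent is no larger than Supralaryngeal.

Supralaryngeal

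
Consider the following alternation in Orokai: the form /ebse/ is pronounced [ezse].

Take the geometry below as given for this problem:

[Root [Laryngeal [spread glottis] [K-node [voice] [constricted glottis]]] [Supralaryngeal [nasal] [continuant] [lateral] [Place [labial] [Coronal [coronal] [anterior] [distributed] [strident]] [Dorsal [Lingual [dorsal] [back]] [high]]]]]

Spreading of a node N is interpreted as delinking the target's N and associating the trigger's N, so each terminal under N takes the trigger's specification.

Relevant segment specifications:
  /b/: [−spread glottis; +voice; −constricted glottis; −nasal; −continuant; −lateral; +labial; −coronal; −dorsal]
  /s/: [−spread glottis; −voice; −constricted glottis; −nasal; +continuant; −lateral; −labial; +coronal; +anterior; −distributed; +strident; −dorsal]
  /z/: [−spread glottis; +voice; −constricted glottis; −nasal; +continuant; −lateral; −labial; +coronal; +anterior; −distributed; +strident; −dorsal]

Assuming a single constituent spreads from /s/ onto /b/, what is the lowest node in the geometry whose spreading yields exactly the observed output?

Supralaryngeal

The alternation /b/ → [z] changes [continuant], [labial], [coronal], [anterior], [distributed], [strident] and nothing else.
These terminals are all dominated by Supralaryngeal, and no proper subconstituent of Supralaryngeal covers them all; Supralaryngeal is their lowest common ancestor.
Spreading Supralaryngeal from /s/ overwrites each of those terminals with /s/'s values, yielding exactly [z].
Had Root spread, [voice] would have taken /s/'s value; it stays as in /b/, confirming the spreading constituent is exactly Supralaryngeal.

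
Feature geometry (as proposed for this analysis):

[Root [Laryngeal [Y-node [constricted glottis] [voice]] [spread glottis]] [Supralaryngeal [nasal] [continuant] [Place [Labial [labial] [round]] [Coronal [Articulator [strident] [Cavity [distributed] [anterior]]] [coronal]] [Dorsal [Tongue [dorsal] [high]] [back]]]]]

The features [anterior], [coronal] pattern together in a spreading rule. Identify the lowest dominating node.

Coronal

[anterior]: Root ▹ Supralaryngeal ▹ Place ▹ Coronal ▹ Articulator ▹ Cavity ▹ [anterior].
[coronal]: Root ▹ Supralaryngeal ▹ Place ▹ Coronal ▹ [coronal].
The lowest node appearing on every path is Coronal; each proper daughter of Coronal fails to dominate at least one of the listed features.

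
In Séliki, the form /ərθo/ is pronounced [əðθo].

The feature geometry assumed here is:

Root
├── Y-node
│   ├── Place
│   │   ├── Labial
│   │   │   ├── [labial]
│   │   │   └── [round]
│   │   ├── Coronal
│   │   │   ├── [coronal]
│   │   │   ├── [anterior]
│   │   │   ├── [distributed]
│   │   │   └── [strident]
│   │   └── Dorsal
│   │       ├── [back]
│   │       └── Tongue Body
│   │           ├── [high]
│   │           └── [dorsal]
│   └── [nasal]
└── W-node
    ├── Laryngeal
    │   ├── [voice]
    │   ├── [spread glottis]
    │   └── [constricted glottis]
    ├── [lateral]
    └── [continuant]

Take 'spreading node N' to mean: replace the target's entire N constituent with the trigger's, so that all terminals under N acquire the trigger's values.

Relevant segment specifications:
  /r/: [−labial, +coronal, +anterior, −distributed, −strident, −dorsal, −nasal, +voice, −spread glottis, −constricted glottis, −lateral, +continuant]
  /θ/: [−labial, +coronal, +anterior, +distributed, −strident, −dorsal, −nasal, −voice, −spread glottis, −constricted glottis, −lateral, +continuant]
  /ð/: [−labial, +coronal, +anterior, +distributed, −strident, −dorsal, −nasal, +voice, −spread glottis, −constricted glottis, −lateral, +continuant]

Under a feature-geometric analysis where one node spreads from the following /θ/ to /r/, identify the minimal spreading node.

Feature comparison: [distributed] differs between /r/ and [ð]; the remaining terminals match.
With a single altered terminal, the smallest constituent that could spread is that terminal — [distributed].
[voice] stays as in /r/ although /θ/ differs there, so no node dominating it spread; among the remaining candidates [distributed] is the lowest that derives the output.

[distributed]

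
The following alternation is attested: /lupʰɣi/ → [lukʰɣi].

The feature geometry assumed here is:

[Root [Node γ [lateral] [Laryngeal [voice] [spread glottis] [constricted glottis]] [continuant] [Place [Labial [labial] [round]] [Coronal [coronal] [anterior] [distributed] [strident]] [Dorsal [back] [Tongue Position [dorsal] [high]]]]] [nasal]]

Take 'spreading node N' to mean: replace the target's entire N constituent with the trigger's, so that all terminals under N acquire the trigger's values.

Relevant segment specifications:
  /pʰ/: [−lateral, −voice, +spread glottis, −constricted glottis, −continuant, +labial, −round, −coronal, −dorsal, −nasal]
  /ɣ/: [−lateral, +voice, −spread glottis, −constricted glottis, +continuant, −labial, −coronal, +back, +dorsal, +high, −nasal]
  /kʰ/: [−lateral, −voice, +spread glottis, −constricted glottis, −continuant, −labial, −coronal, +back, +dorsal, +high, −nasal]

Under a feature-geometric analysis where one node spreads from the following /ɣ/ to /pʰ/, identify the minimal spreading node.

Comparing /pʰ/ with its surface form [kʰ], the features that change are [labial], [round], [dorsal], [high], [back].
The smallest constituent containing every changed terminal is Place — each of its daughters lacks at least one of the affected features.
Delinking /pʰ/'s Place and associating /ɣ/'s Place gives precisely the feature bundle of [kʰ].
[voice], [continuant] — on which /ɣ/ differs from /pʰ/ — are unchanged, so neither Node γ nor anything higher can have spread; the constituent is no larger than Place.

Place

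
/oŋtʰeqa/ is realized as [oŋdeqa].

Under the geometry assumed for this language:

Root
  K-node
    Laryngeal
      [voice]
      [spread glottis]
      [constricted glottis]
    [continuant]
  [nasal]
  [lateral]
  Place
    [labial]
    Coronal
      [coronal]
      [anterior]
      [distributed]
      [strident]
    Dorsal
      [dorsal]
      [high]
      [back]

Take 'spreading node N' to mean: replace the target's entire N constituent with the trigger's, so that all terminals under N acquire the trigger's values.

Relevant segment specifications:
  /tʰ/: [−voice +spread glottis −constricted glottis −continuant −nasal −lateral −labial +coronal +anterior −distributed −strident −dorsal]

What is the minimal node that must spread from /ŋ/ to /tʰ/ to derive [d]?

Laryngeal

The alternation /tʰ/ → [d] changes [voice], [spread glottis] and nothing else.
Tracing each changed feature up the tree, the paths first meet at Laryngeal; any lower node misses at least one of them.
Delinking /tʰ/'s Laryngeal and associating /ŋ/'s Laryngeal gives precisely the feature bundle of [d].
[coronal], [dorsal] stay as in /tʰ/ although /ŋ/ differs there, so no node dominating them spread; among the remaining candidates Laryngeal is the lowest that derives the output.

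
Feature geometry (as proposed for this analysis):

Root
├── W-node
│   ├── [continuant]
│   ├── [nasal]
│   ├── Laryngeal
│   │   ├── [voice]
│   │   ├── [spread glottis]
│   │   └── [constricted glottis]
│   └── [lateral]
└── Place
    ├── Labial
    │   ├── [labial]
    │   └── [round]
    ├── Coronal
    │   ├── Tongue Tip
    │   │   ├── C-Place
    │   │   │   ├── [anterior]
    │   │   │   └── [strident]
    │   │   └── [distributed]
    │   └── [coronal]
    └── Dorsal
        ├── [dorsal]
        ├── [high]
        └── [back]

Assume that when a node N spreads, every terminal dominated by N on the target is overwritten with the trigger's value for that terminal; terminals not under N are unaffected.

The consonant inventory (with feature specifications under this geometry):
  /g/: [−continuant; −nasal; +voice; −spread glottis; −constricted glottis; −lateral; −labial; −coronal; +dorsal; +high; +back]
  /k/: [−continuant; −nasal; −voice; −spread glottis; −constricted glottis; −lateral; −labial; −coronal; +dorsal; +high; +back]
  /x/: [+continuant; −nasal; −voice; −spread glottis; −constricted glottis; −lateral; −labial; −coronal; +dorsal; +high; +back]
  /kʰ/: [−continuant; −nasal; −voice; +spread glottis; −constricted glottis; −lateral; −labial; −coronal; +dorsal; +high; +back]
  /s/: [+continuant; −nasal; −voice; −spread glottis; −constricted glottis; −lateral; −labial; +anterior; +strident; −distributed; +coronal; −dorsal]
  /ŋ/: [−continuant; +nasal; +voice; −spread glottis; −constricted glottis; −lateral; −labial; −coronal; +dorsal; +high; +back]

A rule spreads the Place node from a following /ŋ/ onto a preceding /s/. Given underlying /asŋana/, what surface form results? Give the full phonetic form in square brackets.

Terminals under Place in this geometry: [labial], [round], [anterior], [strident], [distributed], [coronal], [dorsal], [high], [back].
The target acquires /ŋ/'s values for everything under Place — [−labial], [−coronal], [+dorsal], [+high], [+back] — while keeping its own [continuant], [nasal], [voice], ….
This feature bundle is that of [x], so /asŋana/ surfaces as [axŋana].

[axŋana]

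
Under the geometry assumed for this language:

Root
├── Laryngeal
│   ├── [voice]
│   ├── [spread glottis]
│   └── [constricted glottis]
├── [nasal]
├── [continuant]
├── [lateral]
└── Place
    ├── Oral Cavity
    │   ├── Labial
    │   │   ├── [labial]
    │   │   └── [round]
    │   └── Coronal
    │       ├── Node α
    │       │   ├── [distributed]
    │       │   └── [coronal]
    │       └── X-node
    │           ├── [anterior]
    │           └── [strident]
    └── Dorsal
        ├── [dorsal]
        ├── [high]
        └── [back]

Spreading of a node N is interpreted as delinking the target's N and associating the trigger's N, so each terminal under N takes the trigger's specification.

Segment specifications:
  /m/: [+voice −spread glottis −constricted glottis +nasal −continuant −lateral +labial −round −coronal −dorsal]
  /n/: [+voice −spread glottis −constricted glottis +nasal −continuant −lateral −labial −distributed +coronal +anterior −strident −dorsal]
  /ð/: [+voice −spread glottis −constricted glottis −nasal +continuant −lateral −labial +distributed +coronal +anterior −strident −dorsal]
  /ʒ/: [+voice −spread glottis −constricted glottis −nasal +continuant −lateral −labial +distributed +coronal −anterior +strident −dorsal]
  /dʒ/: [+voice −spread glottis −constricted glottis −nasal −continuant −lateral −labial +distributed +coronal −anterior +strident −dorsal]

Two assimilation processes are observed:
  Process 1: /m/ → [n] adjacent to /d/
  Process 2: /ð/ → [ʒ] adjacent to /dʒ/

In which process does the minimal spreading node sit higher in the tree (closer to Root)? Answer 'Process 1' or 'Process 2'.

Process 1: the features that change are [labial], [round], [coronal], [anterior], [distributed], [strident]; the minimal node is Oral Cavity (depth 2).
In Process 2, [anterior], [strident] change, so the minimal spreading node is X-node at depth 4.
Depth 2 < depth 4; Process 1 involves the structurally higher constituent Oral Cavity.

Process 1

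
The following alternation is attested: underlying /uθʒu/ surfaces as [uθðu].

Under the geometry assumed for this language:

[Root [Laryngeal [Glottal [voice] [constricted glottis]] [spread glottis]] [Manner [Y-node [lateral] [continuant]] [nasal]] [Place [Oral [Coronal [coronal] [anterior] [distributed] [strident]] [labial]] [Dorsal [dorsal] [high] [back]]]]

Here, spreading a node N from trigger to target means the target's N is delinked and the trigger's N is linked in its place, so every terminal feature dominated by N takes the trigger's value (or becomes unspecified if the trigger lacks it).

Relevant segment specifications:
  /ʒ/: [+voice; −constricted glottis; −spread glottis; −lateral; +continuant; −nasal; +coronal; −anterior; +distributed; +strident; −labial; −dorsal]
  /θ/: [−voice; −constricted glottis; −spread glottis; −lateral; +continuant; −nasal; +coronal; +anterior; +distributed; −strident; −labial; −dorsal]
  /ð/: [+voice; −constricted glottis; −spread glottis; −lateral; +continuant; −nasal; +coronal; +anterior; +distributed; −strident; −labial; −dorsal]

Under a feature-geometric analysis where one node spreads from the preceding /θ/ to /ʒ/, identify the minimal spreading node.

Coronal

The alternation /ʒ/ → [ð] changes [anterior], [strident] and nothing else.
In this geometry the lowest node dominating all of them is Coronal: every daughter of Coronal dominates only a proper subset, so no lower node suffices.
Spreading Coronal from /θ/ overwrites each of those terminals with /θ/'s values, yielding exactly [ð].
[voice], a feature on which the two segments disagree outside Coronal, is unchanged — nothing dominating it spread, and Coronal is the minimal sufficient constituent.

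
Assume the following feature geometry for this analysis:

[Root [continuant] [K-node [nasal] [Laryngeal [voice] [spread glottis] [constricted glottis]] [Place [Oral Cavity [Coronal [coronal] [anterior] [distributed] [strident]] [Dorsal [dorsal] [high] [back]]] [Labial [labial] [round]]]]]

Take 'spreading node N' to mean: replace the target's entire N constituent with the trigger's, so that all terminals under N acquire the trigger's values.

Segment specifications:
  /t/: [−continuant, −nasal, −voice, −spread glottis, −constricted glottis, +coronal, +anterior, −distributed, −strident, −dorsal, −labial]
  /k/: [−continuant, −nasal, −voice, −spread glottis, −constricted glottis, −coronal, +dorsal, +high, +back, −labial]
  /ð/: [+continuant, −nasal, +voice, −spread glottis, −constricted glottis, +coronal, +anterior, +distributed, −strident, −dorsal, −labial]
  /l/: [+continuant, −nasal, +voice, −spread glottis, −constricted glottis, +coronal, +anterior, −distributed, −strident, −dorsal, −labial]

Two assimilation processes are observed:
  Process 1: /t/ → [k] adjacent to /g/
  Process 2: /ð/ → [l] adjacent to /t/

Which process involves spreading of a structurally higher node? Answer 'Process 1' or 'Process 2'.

In Process 1, [coronal], [anterior], [distributed], [strident], [dorsal], [high], [back] change, so the minimal spreading node is Oral Cavity at depth 3.
In Process 2, [distributed] changes, so the minimal spreading node is [distributed] at depth 5.
Oral Cavity is closer to Root than [distributed], so Process 1 spreads the higher node.

Process 1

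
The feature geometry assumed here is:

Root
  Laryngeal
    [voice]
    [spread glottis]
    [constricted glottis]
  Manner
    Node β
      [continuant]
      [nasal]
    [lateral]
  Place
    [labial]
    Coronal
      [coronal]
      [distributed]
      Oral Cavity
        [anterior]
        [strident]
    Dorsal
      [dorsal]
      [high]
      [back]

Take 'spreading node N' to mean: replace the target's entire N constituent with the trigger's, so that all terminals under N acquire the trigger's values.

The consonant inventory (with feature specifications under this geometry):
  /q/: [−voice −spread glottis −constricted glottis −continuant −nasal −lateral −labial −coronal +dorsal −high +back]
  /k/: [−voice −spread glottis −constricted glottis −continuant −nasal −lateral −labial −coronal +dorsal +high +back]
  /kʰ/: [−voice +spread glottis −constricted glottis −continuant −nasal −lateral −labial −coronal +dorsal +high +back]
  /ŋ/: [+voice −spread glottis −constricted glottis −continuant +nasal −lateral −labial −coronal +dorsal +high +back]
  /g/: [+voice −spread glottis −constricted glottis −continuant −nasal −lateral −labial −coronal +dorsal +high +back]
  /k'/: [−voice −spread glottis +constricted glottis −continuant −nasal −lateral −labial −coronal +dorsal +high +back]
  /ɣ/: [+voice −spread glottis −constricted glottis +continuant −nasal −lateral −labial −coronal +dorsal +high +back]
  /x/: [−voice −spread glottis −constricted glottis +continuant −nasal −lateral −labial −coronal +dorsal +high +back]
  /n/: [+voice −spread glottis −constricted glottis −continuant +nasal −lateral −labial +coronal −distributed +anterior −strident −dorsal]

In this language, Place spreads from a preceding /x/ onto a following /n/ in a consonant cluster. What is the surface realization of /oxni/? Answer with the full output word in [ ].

[oxŋi]

Place immediately or transitively dominates [labial], [coronal], [distributed], [anterior], [strident], [dorsal], [high], [back].
The target acquires /x/'s values for everything under Place — [−labial], [−coronal], [+dorsal], [+high], [+back] — while keeping its own [voice], [spread glottis], [constricted glottis], ….
This feature bundle is that of [ŋ], so /oxni/ surfaces as [oxŋi].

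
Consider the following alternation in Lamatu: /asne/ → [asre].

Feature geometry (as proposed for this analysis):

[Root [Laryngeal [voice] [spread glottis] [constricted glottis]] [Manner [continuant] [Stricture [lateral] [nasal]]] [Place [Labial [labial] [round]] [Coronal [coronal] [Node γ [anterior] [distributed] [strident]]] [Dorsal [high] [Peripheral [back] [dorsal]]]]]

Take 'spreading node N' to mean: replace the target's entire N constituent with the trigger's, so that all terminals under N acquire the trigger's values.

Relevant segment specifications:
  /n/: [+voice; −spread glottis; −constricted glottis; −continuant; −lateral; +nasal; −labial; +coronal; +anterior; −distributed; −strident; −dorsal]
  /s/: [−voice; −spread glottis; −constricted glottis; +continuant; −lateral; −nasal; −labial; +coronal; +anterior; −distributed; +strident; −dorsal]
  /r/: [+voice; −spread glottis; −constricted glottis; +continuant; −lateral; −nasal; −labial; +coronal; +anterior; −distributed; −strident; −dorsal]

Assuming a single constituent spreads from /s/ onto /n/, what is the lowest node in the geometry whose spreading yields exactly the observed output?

/n/ and [r] differ in [nasal], [continuant]; every other specified feature is identical.
These terminals are all dominated by Manner, and no proper subconstituent of Manner covers them all; Manner is their lowest common ancestor.
Spreading Manner from /s/ overwrites each of those terminals with /s/'s values, yielding exactly [r].
Had Root spread, [voice], [strident] would have taken /s/'s values; they stay as in /n/, confirming the spreading constituent is exactly Manner.

Manner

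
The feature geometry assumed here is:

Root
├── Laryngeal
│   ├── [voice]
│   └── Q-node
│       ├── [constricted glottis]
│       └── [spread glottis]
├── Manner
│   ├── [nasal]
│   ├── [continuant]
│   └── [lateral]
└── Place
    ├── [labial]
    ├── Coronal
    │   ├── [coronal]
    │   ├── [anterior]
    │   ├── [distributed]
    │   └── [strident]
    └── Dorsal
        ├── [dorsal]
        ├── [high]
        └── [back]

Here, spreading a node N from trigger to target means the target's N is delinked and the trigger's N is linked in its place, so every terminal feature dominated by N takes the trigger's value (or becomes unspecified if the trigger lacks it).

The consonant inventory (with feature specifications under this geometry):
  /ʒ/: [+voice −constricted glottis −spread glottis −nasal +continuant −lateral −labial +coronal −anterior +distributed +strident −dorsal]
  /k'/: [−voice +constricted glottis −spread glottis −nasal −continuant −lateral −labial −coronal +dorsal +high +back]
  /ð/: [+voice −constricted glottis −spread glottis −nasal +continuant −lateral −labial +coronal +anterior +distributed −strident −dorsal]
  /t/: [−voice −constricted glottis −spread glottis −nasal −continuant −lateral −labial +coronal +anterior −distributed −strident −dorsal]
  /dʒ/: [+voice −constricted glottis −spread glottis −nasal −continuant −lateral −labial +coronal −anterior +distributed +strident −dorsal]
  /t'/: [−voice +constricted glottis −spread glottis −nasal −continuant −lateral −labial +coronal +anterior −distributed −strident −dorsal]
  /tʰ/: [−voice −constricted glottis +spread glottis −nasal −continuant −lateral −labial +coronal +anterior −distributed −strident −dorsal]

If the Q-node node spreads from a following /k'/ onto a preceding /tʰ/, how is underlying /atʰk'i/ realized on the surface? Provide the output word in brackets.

The Q-node node dominates the terminals [constricted glottis], [spread glottis].
The target acquires /k'/'s values for everything under Q-node — [+constricted glottis], [−spread glottis] — while keeping its own [voice], [nasal], [continuant], ….
The resulting bundle matches /t'/ in the inventory; substituting it for /tʰ/ gives [at'k'i].

[at'k'i]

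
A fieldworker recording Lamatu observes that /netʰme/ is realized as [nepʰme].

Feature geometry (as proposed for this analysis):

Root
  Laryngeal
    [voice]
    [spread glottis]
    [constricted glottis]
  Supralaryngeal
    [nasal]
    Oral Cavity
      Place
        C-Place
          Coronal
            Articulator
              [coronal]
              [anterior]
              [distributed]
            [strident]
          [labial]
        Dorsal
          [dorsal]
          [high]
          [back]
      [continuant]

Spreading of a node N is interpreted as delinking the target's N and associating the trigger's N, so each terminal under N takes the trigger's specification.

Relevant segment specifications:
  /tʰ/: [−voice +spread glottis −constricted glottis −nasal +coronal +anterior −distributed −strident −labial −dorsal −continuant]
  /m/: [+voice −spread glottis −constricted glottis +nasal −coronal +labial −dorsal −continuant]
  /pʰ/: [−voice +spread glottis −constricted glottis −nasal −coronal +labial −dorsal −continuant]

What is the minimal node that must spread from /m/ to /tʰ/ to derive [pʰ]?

/tʰ/ and [pʰ] differ in [labial], [coronal], [anterior], [distributed], [strident]; every other specified feature is identical.
In this geometry the lowest node dominating all of them is C-Place: every daughter of C-Place dominates only a proper subset, so no lower node suffices.
If C-Place spreads, every terminal under it takes /m/'s value, producing [pʰ] as observed.
[nasal], [voice] stay as in /tʰ/ although /m/ differs there, so no node dominating them spread; among the remaining candidates C-Place is the lowest that derives the output.

C-Place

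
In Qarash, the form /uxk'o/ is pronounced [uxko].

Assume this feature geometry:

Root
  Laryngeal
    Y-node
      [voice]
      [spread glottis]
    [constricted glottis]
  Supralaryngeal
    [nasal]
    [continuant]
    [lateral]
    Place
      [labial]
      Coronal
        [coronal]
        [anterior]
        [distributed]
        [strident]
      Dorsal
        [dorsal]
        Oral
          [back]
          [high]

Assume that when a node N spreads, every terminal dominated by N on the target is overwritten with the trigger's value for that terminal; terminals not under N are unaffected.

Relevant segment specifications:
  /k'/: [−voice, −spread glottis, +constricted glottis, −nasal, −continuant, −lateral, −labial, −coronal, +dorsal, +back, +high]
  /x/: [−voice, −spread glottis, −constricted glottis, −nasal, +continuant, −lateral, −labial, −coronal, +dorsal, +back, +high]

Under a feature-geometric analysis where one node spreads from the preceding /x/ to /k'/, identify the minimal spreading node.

[constricted glottis]

/k'/ and [k] differ in [constricted glottis]; every other specified feature is identical.
With a single altered terminal, the smallest constituent that could spread is that terminal — [constricted glottis].
[continuant] stays as in /k'/ although /x/ differs there, so no node dominating it spread; among the remaining candidates [constricted glottis] is the lowest that derives the output.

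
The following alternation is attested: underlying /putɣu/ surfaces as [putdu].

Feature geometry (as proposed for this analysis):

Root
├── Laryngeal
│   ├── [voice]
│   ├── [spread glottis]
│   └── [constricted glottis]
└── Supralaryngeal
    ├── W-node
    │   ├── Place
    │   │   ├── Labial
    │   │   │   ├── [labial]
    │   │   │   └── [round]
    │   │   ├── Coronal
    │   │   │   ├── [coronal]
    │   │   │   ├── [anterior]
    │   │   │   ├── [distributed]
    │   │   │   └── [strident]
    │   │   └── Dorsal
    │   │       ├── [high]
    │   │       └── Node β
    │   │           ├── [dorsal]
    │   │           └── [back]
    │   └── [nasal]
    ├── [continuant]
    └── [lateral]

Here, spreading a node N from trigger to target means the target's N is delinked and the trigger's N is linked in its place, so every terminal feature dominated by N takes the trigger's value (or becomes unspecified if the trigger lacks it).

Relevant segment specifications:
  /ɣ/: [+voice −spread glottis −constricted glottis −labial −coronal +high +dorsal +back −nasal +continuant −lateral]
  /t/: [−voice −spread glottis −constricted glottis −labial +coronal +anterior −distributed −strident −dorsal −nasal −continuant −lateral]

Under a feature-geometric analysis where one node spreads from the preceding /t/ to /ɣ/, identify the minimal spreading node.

Supralaryngeal

Feature comparison: [continuant], [coronal], [anterior], [distributed], [strident], [dorsal], [high], [back] differ between /ɣ/ and [d]; the remaining terminals match.
In this geometry the lowest node dominating all of them is Supralaryngeal: every daughter of Supralaryngeal dominates only a proper subset, so no lower node suffices.
If Supralaryngeal spreads, every terminal under it takes /t/'s value, producing [d] as observed.
[voice] — on which /t/ differs from /ɣ/ — is unchanged, so Root cannot have spread; the constituent is no larger than Supralaryngeal.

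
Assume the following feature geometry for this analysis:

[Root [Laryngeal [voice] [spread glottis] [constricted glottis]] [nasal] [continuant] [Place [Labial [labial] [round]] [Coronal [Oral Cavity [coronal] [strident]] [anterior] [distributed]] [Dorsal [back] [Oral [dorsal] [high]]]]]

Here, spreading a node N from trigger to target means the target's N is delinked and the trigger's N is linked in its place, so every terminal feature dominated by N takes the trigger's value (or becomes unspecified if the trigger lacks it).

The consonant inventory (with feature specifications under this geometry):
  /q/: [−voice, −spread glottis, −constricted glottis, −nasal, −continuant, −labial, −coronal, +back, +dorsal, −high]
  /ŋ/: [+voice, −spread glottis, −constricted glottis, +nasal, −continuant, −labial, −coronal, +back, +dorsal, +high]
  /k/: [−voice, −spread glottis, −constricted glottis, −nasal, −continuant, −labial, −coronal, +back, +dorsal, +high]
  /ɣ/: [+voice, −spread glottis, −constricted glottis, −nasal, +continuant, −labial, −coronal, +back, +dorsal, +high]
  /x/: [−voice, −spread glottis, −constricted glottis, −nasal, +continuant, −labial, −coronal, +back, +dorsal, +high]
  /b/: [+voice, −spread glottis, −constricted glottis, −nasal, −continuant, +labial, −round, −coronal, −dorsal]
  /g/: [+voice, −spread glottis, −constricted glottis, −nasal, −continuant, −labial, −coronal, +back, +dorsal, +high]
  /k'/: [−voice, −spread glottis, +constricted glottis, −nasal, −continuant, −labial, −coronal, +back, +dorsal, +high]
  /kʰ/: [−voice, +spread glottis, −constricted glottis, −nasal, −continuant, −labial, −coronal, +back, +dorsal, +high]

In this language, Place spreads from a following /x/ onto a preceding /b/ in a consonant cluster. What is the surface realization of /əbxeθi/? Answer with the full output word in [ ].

[əgxeθi]

Terminals under Place in this geometry: [labial], [round], [coronal], [strident], [anterior], [distributed], [back], [dorsal], [high].
Spreading Place from /x/ onto /b/ replaces those values with /x/'s: [−labial], [−coronal], [+back], [+dorsal], [+high]. Features outside Place ([voice], [spread glottis], [constricted glottis], …) stay as in /b/.
The resulting bundle matches /g/ in the inventory; substituting it for /b/ gives [əgxeθi].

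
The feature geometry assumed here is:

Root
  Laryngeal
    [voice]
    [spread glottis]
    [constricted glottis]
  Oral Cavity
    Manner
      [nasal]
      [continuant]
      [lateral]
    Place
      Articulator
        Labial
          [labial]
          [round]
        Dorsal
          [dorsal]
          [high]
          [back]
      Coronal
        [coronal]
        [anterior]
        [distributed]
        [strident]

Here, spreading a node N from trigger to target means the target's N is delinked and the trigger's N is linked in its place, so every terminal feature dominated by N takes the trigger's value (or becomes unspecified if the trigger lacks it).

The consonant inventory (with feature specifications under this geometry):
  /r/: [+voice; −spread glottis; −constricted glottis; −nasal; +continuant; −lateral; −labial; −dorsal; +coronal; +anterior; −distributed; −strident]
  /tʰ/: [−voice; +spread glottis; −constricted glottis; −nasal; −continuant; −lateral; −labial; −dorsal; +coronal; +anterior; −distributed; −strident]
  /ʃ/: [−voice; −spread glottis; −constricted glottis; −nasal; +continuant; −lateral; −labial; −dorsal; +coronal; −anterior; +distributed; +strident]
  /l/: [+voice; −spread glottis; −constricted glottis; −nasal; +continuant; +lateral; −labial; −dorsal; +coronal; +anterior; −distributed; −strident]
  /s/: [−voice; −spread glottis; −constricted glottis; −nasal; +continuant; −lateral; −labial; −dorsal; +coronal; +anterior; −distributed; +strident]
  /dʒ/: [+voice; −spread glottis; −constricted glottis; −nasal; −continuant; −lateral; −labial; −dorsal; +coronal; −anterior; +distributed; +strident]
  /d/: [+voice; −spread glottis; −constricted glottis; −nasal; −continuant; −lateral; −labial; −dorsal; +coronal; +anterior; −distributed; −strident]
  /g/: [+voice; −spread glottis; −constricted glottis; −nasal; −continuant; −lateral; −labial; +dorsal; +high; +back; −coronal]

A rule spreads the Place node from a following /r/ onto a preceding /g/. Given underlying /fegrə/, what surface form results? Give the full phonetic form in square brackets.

[fedrə]

Place immediately or transitively dominates [labial], [round], [dorsal], [high], [back], [coronal], [anterior], [distributed], [strident].
Spreading Place from /r/ onto /g/ replaces those values with /r/'s: [−labial], [−dorsal], [+coronal], [+anterior], [−distributed], [−strident]. Features outside Place ([voice], [spread glottis], [constricted glottis], …) stay as in /g/.
Among the inventory, only /d/ has exactly this specification, giving the surface form [fedrə].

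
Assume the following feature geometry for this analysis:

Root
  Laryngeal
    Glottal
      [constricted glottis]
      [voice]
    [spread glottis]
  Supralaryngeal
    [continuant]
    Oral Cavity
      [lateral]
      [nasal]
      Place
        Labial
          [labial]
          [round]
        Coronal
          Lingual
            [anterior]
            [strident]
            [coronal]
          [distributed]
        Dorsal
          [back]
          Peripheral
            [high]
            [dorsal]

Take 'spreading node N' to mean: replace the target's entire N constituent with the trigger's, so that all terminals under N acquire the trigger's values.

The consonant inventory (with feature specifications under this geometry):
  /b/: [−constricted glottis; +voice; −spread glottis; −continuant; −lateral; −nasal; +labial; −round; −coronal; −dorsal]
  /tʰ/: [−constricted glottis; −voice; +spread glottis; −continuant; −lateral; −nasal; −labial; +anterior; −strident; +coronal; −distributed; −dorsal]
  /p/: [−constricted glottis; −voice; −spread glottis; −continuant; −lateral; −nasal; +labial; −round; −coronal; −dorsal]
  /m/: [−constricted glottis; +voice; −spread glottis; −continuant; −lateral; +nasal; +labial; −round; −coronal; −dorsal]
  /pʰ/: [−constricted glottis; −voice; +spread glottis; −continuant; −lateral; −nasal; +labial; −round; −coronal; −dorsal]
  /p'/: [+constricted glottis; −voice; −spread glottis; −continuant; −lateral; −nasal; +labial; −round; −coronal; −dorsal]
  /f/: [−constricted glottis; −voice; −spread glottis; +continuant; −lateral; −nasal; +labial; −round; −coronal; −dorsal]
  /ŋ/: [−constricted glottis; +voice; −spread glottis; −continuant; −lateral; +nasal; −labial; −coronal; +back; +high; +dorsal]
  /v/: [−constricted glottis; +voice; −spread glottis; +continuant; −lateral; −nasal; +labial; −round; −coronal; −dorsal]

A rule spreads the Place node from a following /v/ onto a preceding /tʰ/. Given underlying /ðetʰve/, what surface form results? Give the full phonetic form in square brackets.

Place immediately or transitively dominates [labial], [round], [anterior], [strident], [coronal], [distributed], [back], [high], [dorsal].
The target acquires /v/'s values for everything under Place — [+labial], [−round], [−coronal], [−dorsal] — while keeping its own [constricted glottis], [voice], [spread glottis], ….
This feature bundle is that of [pʰ], so /ðetʰve/ surfaces as [ðepʰve].

[ðepʰve]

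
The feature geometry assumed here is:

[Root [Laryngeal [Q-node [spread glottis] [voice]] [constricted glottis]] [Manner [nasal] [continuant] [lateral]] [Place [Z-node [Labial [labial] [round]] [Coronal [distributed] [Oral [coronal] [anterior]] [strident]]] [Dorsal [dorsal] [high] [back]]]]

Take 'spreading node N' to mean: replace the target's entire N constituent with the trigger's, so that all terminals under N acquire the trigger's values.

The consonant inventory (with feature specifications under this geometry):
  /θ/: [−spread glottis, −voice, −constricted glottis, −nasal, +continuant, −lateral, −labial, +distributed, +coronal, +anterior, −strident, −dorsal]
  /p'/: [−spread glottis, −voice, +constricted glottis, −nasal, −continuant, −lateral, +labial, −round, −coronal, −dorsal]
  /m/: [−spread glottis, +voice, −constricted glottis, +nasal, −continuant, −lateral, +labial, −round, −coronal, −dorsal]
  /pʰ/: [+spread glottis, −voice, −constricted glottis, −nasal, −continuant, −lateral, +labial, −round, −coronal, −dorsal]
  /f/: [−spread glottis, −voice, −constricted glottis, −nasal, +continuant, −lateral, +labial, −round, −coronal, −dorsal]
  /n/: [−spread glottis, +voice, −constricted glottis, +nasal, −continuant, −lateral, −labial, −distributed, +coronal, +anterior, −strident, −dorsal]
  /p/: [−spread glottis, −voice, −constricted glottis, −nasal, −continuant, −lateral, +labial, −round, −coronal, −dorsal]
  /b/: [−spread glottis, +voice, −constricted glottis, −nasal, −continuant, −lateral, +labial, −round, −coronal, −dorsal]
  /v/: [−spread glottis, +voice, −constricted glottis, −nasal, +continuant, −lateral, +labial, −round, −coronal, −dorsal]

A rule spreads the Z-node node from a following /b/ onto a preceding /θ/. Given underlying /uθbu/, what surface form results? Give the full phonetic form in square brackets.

[ufbu]

Terminals under Z-node in this geometry: [labial], [round], [distributed], [coronal], [anterior], [strident].
The target acquires /b/'s values for everything under Z-node — [+labial], [−round], [−coronal] — while keeping its own [spread glottis], [voice], [constricted glottis], ….
The resulting bundle matches /f/ in the inventory; substituting it for /θ/ gives [ufbu].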